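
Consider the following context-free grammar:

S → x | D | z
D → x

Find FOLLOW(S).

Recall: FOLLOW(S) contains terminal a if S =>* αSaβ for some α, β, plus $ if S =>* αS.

We compute FOLLOW(S) using the standard algorithm.
FOLLOW(S) starts with {$}.
FIRST(D) = {x}
FIRST(S) = {x, z}
FOLLOW(D) = {$}
FOLLOW(S) = {$}
Therefore, FOLLOW(S) = {$}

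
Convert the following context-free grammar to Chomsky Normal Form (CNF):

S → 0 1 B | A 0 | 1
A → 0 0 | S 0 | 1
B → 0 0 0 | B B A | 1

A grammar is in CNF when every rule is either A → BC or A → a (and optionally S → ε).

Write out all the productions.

T0 → 0; T1 → 1; S → 1; A → 1; B → 1; S → T0 X0; X0 → T1 B; S → A T0; A → T0 T0; A → S T0; B → T0 X1; X1 → T0 T0; B → B X2; X2 → B A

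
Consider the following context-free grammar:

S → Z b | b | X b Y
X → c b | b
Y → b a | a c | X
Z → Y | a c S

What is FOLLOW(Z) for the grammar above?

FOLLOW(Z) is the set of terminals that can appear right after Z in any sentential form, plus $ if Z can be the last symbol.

We compute FOLLOW(Z) using the standard algorithm.
FOLLOW(S) starts with {$}.
FIRST(S) = {a, b, c}
FIRST(X) = {b, c}
FIRST(Y) = {a, b, c}
FIRST(Z) = {a, b, c}
FOLLOW(S) = {$, b}
FOLLOW(X) = {$, b}
FOLLOW(Y) = {$, b}
FOLLOW(Z) = {b}
Therefore, FOLLOW(Z) = {b}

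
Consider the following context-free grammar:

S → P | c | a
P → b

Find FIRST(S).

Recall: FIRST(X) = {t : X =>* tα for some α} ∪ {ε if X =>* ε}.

We compute FIRST(S) using the standard algorithm.
FIRST(P) = {b}
FIRST(S) = {a, b, c}
Therefore, FIRST(S) = {a, b, c}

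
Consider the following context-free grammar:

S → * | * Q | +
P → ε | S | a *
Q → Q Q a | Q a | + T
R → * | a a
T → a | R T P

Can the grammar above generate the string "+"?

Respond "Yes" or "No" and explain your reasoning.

Yes - a valid derivation exists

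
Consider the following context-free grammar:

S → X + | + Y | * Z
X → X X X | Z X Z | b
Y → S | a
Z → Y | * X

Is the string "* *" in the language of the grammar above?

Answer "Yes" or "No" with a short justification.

No - no valid derivation exists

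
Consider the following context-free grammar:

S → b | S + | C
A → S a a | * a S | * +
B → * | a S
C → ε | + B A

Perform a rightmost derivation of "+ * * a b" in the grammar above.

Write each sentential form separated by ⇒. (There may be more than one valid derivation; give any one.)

S ⇒ C ⇒ + B A ⇒ + B * a S ⇒ + B * a b ⇒ + * * a b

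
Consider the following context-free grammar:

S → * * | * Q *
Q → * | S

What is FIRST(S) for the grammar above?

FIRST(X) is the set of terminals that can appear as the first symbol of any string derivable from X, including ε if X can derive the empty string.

We compute FIRST(S) using the standard algorithm.
FIRST(Q) = {*}
FIRST(S) = {*}
Therefore, FIRST(S) = {*}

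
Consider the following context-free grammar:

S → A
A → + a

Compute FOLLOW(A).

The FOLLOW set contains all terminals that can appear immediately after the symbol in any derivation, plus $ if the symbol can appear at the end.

We compute FOLLOW(A) using the standard algorithm.
FOLLOW(S) starts with {$}.
FIRST(A) = {+}
FIRST(S) = {+}
FOLLOW(A) = {$}
FOLLOW(S) = {$}
Therefore, FOLLOW(A) = {$}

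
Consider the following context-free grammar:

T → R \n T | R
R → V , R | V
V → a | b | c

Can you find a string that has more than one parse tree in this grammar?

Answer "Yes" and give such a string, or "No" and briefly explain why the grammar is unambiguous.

No - the grammar is unambiguous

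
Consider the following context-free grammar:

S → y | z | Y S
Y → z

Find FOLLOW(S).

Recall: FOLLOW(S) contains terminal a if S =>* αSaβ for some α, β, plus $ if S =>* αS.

We compute FOLLOW(S) using the standard algorithm.
FOLLOW(S) starts with {$}.
FIRST(S) = {y, z}
FIRST(Y) = {z}
FOLLOW(S) = {$}
FOLLOW(Y) = {y, z}
Therefore, FOLLOW(S) = {$}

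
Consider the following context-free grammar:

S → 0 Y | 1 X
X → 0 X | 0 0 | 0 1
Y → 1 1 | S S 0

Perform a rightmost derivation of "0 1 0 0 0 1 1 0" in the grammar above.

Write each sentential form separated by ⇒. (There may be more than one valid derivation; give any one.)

S ⇒ 0 Y ⇒ 0 S S 0 ⇒ 0 S 0 Y 0 ⇒ 0 S 0 1 1 0 ⇒ 0 1 X 0 1 1 0 ⇒ 0 1 0 0 0 1 1 0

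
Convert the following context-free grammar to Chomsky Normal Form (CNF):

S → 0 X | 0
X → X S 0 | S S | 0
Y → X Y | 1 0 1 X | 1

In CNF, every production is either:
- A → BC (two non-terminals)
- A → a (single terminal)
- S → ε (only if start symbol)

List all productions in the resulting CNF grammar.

T0 → 0; S → 0; X → 0; T1 → 1; Y → 1; S → T0 X; X → X X0; X0 → S T0; X → S S; Y → X Y; Y → T1 X1; X1 → T0 X2; X2 → T1 X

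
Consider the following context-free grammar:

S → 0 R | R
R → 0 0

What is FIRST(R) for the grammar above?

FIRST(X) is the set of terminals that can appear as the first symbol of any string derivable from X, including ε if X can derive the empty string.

We compute FIRST(R) using the standard algorithm.
FIRST(R) = {0}
FIRST(S) = {0}
Therefore, FIRST(R) = {0}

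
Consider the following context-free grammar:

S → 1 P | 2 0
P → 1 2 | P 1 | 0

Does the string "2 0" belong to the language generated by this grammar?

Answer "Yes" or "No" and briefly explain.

Yes - a valid derivation exists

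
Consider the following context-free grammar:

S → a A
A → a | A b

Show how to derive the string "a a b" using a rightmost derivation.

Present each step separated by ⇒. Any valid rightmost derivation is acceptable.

S ⇒ a A ⇒ a A b ⇒ a a b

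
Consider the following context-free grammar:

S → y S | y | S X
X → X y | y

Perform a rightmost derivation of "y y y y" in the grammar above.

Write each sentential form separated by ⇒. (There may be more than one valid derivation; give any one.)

S ⇒ y S ⇒ y y S ⇒ y y y S ⇒ y y y y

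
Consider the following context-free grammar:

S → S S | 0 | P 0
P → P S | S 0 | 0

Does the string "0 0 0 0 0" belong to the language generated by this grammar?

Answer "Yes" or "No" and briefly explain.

Yes - a valid derivation exists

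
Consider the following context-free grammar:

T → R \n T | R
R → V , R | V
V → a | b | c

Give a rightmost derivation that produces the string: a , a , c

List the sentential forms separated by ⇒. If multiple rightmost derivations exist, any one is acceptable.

T ⇒ R ⇒ V , R ⇒ V , V , R ⇒ V , V , V ⇒ V , V , c ⇒ V , a , c ⇒ a , a , c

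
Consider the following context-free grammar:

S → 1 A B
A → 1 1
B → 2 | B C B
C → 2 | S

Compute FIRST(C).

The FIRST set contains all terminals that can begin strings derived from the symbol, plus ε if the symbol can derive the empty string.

We compute FIRST(C) using the standard algorithm.
FIRST(A) = {1}
FIRST(B) = {2}
FIRST(C) = {1, 2}
FIRST(S) = {1}
Therefore, FIRST(C) = {1, 2}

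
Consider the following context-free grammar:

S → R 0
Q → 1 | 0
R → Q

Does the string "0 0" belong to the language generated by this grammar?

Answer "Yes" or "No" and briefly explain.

Yes - a valid derivation exists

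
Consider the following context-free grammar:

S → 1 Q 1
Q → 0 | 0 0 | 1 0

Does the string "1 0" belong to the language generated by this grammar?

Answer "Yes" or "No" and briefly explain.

No - no valid derivation exists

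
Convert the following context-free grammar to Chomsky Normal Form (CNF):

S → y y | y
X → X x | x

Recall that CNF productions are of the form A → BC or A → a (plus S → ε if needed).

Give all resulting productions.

TY → y; S → y; TX → x; X → x; S → TY TY; X → X TX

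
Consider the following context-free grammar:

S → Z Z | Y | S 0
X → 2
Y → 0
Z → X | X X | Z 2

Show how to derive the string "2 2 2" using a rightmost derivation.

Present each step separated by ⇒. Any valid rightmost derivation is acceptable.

S ⇒ Z Z ⇒ Z X ⇒ Z 2 ⇒ X X 2 ⇒ X 2 2 ⇒ 2 2 2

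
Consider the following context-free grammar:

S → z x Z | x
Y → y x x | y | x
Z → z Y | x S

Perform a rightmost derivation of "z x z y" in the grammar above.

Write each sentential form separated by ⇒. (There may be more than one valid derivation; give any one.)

S ⇒ z x Z ⇒ z x z Y ⇒ z x z y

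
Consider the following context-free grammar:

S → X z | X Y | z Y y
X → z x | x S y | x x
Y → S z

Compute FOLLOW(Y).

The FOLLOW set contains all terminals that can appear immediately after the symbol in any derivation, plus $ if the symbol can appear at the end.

We compute FOLLOW(Y) using the standard algorithm.
FOLLOW(S) starts with {$}.
FIRST(S) = {x, z}
FIRST(X) = {x, z}
FIRST(Y) = {x, z}
FOLLOW(S) = {$, y, z}
FOLLOW(X) = {x, z}
FOLLOW(Y) = {$, y, z}
Therefore, FOLLOW(Y) = {$, y, z}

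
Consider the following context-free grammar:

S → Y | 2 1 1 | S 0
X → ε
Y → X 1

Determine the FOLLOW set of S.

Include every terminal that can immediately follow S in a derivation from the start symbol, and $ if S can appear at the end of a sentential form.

We compute FOLLOW(S) using the standard algorithm.
FOLLOW(S) starts with {$}.
FIRST(S) = {1, 2}
FIRST(X) = {ε}
FIRST(Y) = {1}
FOLLOW(S) = {$, 0}
FOLLOW(X) = {1}
FOLLOW(Y) = {$, 0}
Therefore, FOLLOW(S) = {$, 0}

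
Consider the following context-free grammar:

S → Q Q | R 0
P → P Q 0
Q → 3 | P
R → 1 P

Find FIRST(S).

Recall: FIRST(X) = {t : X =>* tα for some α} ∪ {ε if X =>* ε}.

We compute FIRST(S) using the standard algorithm.
FIRST(P) = {}
FIRST(Q) = {3}
FIRST(R) = {1}
FIRST(S) = {1, 3}
Therefore, FIRST(S) = {1, 3}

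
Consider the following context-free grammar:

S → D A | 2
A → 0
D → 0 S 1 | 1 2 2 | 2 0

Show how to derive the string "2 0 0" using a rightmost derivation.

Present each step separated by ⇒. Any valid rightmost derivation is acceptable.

S ⇒ D A ⇒ D 0 ⇒ 2 0 0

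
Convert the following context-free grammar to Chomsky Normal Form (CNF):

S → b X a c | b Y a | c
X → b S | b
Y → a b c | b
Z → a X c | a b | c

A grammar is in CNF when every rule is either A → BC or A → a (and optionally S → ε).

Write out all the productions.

TB → b; TA → a; TC → c; S → c; X → b; Y → b; Z → c; S → TB X0; X0 → X X1; X1 → TA TC; S → TB X2; X2 → Y TA; X → TB S; Y → TA X3; X3 → TB TC; Z → TA X4; X4 → X TC; Z → TA TB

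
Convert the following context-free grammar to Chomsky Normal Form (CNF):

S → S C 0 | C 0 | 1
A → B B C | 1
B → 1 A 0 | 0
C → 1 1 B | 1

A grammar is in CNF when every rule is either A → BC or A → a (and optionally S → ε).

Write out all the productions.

T0 → 0; S → 1; A → 1; T1 → 1; B → 0; C → 1; S → S X0; X0 → C T0; S → C T0; A → B X1; X1 → B C; B → T1 X2; X2 → A T0; C → T1 X3; X3 → T1 B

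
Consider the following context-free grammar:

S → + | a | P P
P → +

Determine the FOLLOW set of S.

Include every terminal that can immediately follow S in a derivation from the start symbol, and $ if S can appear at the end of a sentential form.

We compute FOLLOW(S) using the standard algorithm.
FOLLOW(S) starts with {$}.
FIRST(P) = {+}
FIRST(S) = {+, a}
FOLLOW(P) = {$, +}
FOLLOW(S) = {$}
Therefore, FOLLOW(S) = {$}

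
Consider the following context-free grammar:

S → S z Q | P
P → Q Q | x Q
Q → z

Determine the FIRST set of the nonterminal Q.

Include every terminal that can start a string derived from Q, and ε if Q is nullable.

We compute FIRST(Q) using the standard algorithm.
FIRST(P) = {x, z}
FIRST(Q) = {z}
FIRST(S) = {x, z}
Therefore, FIRST(Q) = {z}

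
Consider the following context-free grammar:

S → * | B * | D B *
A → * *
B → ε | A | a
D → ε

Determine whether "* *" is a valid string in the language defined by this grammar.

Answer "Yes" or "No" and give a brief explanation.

No - no valid derivation exists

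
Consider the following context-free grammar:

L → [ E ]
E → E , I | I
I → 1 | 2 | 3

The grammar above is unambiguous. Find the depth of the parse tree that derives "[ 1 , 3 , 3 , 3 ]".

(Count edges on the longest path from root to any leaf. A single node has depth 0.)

6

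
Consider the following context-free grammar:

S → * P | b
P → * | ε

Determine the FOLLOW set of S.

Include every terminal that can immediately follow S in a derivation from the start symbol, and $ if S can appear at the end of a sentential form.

We compute FOLLOW(S) using the standard algorithm.
FOLLOW(S) starts with {$}.
FIRST(P) = {*, ε}
FIRST(S) = {*, b}
FOLLOW(P) = {$}
FOLLOW(S) = {$}
Therefore, FOLLOW(S) = {$}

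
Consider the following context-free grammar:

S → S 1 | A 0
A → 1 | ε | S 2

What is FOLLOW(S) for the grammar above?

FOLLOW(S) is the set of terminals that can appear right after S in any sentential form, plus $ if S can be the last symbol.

We compute FOLLOW(S) using the standard algorithm.
FOLLOW(S) starts with {$}.
FIRST(A) = {0, 1, ε}
FIRST(S) = {0, 1}
FOLLOW(A) = {0}
FOLLOW(S) = {$, 1, 2}
Therefore, FOLLOW(S) = {$, 1, 2}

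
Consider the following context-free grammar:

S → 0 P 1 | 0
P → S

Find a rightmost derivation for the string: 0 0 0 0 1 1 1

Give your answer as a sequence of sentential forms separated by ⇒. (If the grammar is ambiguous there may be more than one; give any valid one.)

S ⇒ 0 P 1 ⇒ 0 S 1 ⇒ 0 0 P 1 1 ⇒ 0 0 S 1 1 ⇒ 0 0 0 P 1 1 1 ⇒ 0 0 0 S 1 1 1 ⇒ 0 0 0 0 1 1 1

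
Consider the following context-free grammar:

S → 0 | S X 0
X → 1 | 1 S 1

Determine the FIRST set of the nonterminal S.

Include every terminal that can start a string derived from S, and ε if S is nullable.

We compute FIRST(S) using the standard algorithm.
FIRST(S) = {0}
FIRST(X) = {1}
Therefore, FIRST(S) = {0}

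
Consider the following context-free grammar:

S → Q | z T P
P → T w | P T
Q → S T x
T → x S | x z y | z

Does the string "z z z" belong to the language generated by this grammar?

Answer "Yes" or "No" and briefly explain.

No - no valid derivation exists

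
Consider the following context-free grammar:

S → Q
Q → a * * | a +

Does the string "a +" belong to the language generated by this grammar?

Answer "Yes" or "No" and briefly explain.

Yes - a valid derivation exists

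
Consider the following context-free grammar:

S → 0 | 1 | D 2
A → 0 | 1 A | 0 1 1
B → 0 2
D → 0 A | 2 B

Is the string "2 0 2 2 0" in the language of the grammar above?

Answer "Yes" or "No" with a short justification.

No - no valid derivation exists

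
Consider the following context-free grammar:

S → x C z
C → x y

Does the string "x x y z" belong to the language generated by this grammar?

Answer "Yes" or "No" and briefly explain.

Yes - a valid derivation exists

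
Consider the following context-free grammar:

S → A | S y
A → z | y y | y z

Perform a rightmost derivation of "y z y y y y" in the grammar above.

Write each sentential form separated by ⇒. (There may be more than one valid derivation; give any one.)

S ⇒ S y ⇒ S y y ⇒ S y y y ⇒ S y y y y ⇒ A y y y y ⇒ y z y y y y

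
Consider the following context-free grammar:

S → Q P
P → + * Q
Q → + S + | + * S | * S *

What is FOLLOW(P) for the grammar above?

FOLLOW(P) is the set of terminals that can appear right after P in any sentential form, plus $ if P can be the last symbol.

We compute FOLLOW(P) using the standard algorithm.
FOLLOW(S) starts with {$}.
FIRST(P) = {+}
FIRST(Q) = {*, +}
FIRST(S) = {*, +}
FOLLOW(P) = {$, *, +}
FOLLOW(Q) = {$, *, +}
FOLLOW(S) = {$, *, +}
Therefore, FOLLOW(P) = {$, *, +}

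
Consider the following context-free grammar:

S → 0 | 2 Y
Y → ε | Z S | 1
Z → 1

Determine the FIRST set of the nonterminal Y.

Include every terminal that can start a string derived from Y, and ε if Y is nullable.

We compute FIRST(Y) using the standard algorithm.
FIRST(S) = {0, 2}
FIRST(Y) = {1, ε}
FIRST(Z) = {1}
Therefore, FIRST(Y) = {1, ε}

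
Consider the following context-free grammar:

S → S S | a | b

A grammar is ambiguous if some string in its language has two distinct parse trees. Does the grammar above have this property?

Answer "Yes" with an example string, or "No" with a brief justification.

Yes - the string 'a b b b b' has two distinct parse trees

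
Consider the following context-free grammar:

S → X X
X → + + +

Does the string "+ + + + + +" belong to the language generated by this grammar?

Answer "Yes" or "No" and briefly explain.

Yes - a valid derivation exists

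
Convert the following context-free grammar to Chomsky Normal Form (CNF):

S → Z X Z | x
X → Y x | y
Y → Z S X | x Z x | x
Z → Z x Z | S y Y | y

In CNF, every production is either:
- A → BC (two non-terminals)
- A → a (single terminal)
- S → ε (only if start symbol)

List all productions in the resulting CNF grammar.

S → x; TX → x; X → y; Y → x; TY → y; Z → y; S → Z X0; X0 → X Z; X → Y TX; Y → Z X1; X1 → S X; Y → TX X2; X2 → Z TX; Z → Z X3; X3 → TX Z; Z → S X4; X4 → TY Y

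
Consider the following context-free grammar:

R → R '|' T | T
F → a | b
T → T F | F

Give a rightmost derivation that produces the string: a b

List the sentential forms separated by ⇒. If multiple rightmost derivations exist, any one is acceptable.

R ⇒ T ⇒ T F ⇒ T b ⇒ F b ⇒ a b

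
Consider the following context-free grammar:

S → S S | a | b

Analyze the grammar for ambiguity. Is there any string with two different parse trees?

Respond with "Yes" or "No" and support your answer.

Yes - the string 'a b a b a' has two distinct parse trees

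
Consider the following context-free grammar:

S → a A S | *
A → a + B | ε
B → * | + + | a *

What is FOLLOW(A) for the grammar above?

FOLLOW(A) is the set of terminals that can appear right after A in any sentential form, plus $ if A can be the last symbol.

We compute FOLLOW(A) using the standard algorithm.
FOLLOW(S) starts with {$}.
FIRST(A) = {a, ε}
FIRST(B) = {*, +, a}
FIRST(S) = {*, a}
FOLLOW(A) = {*, a}
FOLLOW(B) = {*, a}
FOLLOW(S) = {$}
Therefore, FOLLOW(A) = {*, a}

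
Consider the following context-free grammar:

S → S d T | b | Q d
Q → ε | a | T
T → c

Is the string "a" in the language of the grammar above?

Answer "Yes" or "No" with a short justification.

No - no valid derivation exists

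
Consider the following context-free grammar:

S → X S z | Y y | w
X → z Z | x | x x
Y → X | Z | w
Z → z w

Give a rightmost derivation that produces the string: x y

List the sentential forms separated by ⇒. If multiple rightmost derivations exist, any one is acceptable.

S ⇒ Y y ⇒ X y ⇒ x y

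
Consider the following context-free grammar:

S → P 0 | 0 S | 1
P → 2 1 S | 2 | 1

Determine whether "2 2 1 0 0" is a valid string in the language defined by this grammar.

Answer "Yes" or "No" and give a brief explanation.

No - no valid derivation exists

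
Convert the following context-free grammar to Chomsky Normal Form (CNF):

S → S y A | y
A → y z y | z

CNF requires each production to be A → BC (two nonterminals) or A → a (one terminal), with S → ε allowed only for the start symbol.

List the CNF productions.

TY → y; S → y; TZ → z; A → z; S → S X0; X0 → TY A; A → TY X1; X1 → TZ TY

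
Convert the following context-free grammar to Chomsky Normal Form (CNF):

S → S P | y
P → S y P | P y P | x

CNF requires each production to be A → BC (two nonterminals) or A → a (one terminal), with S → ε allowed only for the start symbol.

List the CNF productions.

S → y; TY → y; P → x; S → S P; P → S X0; X0 → TY P; P → P X1; X1 → TY P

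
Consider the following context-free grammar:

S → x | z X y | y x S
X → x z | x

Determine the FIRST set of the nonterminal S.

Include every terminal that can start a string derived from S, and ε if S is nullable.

We compute FIRST(S) using the standard algorithm.
FIRST(S) = {x, y, z}
FIRST(X) = {x}
Therefore, FIRST(S) = {x, y, z}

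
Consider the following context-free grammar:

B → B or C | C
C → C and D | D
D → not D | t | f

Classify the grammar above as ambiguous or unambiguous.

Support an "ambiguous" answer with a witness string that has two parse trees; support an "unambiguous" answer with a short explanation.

Unambiguous - every string in the language has a unique parse tree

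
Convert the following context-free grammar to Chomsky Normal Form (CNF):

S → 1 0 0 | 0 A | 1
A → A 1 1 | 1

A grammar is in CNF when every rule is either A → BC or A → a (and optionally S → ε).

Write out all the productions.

T1 → 1; T0 → 0; S → 1; A → 1; S → T1 X0; X0 → T0 T0; S → T0 A; A → A X1; X1 → T1 T1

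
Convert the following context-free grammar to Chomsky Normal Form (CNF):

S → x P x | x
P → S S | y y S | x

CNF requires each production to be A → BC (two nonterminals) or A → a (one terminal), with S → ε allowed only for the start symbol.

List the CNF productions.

TX → x; S → x; TY → y; P → x; S → TX X0; X0 → P TX; P → S S; P → TY X1; X1 → TY S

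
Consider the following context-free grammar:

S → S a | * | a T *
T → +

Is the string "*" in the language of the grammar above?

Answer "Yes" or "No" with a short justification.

Yes - a valid derivation exists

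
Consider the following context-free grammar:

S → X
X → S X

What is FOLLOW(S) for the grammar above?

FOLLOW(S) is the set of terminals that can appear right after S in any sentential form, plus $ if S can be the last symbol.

We compute FOLLOW(S) using the standard algorithm.
FOLLOW(S) starts with {$}.
FIRST(S) = {}
FIRST(X) = {}
FOLLOW(S) = {$}
FOLLOW(X) = {$}
Therefore, FOLLOW(S) = {$}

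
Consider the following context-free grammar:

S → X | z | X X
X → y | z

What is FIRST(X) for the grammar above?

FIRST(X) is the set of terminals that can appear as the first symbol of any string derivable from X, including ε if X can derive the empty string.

We compute FIRST(X) using the standard algorithm.
FIRST(S) = {y, z}
FIRST(X) = {y, z}
Therefore, FIRST(X) = {y, z}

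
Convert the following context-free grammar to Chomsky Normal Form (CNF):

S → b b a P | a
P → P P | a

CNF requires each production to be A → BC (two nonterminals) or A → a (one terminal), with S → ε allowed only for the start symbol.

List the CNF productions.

TB → b; TA → a; S → a; P → a; S → TB X0; X0 → TB X1; X1 → TA P; P → P P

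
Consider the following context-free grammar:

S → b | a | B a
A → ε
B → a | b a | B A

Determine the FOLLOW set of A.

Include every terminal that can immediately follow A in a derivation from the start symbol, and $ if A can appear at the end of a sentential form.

We compute FOLLOW(A) using the standard algorithm.
FOLLOW(S) starts with {$}.
FIRST(A) = {ε}
FIRST(B) = {a, b}
FIRST(S) = {a, b}
FOLLOW(A) = {a}
FOLLOW(B) = {a}
FOLLOW(S) = {$}
Therefore, FOLLOW(A) = {a}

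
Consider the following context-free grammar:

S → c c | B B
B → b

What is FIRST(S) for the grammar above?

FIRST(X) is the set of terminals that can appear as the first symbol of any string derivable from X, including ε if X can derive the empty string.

We compute FIRST(S) using the standard algorithm.
FIRST(B) = {b}
FIRST(S) = {b, c}
Therefore, FIRST(S) = {b, c}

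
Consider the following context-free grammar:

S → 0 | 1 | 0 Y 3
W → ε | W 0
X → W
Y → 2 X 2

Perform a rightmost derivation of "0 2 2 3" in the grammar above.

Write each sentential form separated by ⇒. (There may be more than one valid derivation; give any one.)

S ⇒ 0 Y 3 ⇒ 0 2 X 2 3 ⇒ 0 2 W 2 3 ⇒ 0 2 2 3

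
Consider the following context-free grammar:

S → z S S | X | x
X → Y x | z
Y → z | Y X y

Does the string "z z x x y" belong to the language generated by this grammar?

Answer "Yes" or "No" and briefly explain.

No - no valid derivation exists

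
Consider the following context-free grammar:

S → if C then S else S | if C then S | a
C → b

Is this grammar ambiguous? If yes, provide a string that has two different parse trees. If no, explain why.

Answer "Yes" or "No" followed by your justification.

Yes - the string 'if b then if b then a else a' has two distinct leftmost derivations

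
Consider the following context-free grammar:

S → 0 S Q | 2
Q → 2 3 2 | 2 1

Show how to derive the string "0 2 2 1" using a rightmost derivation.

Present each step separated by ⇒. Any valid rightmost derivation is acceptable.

S ⇒ 0 S Q ⇒ 0 S 2 1 ⇒ 0 2 2 1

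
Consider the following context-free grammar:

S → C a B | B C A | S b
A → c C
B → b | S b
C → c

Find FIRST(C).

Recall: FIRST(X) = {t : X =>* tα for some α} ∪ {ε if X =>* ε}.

We compute FIRST(C) using the standard algorithm.
FIRST(A) = {c}
FIRST(B) = {b, c}
FIRST(C) = {c}
FIRST(S) = {b, c}
Therefore, FIRST(C) = {c}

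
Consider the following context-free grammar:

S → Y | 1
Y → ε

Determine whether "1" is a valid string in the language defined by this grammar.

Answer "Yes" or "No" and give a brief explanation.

Yes - a valid derivation exists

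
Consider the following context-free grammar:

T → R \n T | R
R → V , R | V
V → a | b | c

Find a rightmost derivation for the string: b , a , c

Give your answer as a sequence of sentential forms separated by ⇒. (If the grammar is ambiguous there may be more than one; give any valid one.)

T ⇒ R ⇒ V , R ⇒ V , V , R ⇒ V , V , V ⇒ V , V , c ⇒ V , a , c ⇒ b , a , c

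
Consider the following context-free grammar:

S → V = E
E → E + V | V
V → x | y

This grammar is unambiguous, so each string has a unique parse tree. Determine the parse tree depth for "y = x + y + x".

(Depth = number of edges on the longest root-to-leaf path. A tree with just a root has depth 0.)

5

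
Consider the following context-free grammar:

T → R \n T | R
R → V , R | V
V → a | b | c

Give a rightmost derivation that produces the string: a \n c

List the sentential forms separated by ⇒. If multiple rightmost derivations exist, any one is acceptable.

T ⇒ R \n T ⇒ R \n R ⇒ R \n V ⇒ R \n c ⇒ V \n c ⇒ a \n c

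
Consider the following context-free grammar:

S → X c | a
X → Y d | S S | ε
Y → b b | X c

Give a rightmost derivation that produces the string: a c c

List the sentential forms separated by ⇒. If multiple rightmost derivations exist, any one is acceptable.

S ⇒ X c ⇒ S S c ⇒ S X c c ⇒ S c c ⇒ a c c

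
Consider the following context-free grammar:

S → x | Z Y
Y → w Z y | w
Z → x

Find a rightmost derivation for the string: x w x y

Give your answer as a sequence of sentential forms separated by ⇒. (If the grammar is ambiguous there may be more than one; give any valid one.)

S ⇒ Z Y ⇒ Z w Z y ⇒ Z w x y ⇒ x w x y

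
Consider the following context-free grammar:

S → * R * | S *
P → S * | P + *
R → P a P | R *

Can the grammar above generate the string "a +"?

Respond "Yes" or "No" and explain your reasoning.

No - no valid derivation exists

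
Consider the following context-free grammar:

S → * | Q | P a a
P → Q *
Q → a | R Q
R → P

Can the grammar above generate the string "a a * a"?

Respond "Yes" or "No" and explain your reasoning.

No - no valid derivation exists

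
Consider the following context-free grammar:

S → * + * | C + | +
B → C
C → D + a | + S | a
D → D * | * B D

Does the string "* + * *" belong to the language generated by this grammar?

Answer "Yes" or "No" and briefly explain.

No - no valid derivation exists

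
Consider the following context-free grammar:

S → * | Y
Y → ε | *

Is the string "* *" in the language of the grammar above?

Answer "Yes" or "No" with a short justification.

No - no valid derivation exists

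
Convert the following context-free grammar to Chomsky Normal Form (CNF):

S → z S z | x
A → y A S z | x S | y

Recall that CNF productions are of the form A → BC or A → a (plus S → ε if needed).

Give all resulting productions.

TZ → z; S → x; TY → y; TX → x; A → y; S → TZ X0; X0 → S TZ; A → TY X1; X1 → A X2; X2 → S TZ; A → TX S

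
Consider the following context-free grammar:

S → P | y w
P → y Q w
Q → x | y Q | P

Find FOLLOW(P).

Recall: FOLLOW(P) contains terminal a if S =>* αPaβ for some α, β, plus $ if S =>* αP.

We compute FOLLOW(P) using the standard algorithm.
FOLLOW(S) starts with {$}.
FIRST(P) = {y}
FIRST(Q) = {x, y}
FIRST(S) = {y}
FOLLOW(P) = {$, w}
FOLLOW(Q) = {w}
FOLLOW(S) = {$}
Therefore, FOLLOW(P) = {$, w}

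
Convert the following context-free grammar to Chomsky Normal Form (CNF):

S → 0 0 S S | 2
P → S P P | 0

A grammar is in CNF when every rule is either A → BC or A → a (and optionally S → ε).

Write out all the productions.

T0 → 0; S → 2; P → 0; S → T0 X0; X0 → T0 X1; X1 → S S; P → S X2; X2 → P P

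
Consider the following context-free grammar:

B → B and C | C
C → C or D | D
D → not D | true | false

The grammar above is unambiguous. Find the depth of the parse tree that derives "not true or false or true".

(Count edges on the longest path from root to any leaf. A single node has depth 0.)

6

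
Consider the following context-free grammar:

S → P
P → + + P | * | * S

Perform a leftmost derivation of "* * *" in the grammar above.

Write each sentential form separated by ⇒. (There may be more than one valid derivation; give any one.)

S ⇒ P ⇒ * S ⇒ * P ⇒ * * S ⇒ * * P ⇒ * * *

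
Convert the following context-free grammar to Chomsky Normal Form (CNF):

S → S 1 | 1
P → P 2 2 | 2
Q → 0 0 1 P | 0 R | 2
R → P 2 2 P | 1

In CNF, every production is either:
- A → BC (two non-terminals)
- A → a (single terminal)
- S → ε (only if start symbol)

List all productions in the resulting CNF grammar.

T1 → 1; S → 1; T2 → 2; P → 2; T0 → 0; Q → 2; R → 1; S → S T1; P → P X0; X0 → T2 T2; Q → T0 X1; X1 → T0 X2; X2 → T1 P; Q → T0 R; R → P X3; X3 → T2 X4; X4 → T2 P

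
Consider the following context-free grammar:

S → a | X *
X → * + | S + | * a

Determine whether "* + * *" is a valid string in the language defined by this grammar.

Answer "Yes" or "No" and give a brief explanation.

No - no valid derivation exists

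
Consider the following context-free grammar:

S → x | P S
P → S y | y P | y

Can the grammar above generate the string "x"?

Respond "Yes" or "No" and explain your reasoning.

Yes - a valid derivation exists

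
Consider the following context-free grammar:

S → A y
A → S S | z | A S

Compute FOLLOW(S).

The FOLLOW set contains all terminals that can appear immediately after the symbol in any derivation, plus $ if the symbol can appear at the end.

We compute FOLLOW(S) using the standard algorithm.
FOLLOW(S) starts with {$}.
FIRST(A) = {z}
FIRST(S) = {z}
FOLLOW(A) = {y, z}
FOLLOW(S) = {$, y, z}
Therefore, FOLLOW(S) = {$, y, z}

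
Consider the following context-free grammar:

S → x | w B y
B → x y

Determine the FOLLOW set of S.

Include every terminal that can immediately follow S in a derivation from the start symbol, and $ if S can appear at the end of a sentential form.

We compute FOLLOW(S) using the standard algorithm.
FOLLOW(S) starts with {$}.
FIRST(B) = {x}
FIRST(S) = {w, x}
FOLLOW(B) = {y}
FOLLOW(S) = {$}
Therefore, FOLLOW(S) = {$}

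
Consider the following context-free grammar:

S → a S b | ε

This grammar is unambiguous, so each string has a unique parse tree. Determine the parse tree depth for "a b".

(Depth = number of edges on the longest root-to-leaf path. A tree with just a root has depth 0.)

2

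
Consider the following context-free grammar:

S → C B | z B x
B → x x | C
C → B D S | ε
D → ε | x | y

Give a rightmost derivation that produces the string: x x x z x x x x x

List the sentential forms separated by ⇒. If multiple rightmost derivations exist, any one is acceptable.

S ⇒ C B ⇒ C x x ⇒ B D S x x ⇒ B D z B x x x ⇒ B D z x x x x x ⇒ B x z x x x x x ⇒ x x x z x x x x x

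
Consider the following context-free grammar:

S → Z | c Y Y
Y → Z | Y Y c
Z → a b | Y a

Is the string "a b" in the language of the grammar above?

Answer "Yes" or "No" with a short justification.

Yes - a valid derivation exists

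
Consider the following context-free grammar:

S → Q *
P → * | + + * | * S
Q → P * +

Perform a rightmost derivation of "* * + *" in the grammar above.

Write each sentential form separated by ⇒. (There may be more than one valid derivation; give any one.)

S ⇒ Q * ⇒ P * + * ⇒ * * + *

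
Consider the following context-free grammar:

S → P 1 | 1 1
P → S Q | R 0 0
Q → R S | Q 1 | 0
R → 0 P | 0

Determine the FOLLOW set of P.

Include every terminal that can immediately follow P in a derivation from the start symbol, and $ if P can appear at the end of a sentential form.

We compute FOLLOW(P) using the standard algorithm.
FOLLOW(S) starts with {$}.
FIRST(P) = {0, 1}
FIRST(Q) = {0}
FIRST(R) = {0}
FIRST(S) = {0, 1}
FOLLOW(P) = {0, 1}
FOLLOW(Q) = {0, 1}
FOLLOW(R) = {0, 1}
FOLLOW(S) = {$, 0, 1}
Therefore, FOLLOW(P) = {0, 1}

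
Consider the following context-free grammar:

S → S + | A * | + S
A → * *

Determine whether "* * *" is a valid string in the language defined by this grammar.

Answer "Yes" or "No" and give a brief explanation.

Yes - a valid derivation exists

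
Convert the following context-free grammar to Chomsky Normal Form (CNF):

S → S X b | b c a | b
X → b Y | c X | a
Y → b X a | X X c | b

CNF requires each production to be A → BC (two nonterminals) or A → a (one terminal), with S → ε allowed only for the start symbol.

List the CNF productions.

TB → b; TC → c; TA → a; S → b; X → a; Y → b; S → S X0; X0 → X TB; S → TB X1; X1 → TC TA; X → TB Y; X → TC X; Y → TB X2; X2 → X TA; Y → X X3; X3 → X TC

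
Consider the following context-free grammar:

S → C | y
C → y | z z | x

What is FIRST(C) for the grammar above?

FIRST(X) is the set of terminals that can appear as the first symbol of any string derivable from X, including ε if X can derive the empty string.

We compute FIRST(C) using the standard algorithm.
FIRST(C) = {x, y, z}
FIRST(S) = {x, y, z}
Therefore, FIRST(C) = {x, y, z}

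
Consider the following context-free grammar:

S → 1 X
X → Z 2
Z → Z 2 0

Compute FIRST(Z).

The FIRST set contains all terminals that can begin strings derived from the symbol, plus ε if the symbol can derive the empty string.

We compute FIRST(Z) using the standard algorithm.
FIRST(S) = {1}
FIRST(X) = {}
FIRST(Z) = {}
Therefore, FIRST(Z) = {}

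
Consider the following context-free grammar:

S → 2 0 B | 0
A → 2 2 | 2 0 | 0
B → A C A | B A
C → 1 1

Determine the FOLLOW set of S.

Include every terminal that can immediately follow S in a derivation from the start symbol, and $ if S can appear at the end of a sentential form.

We compute FOLLOW(S) using the standard algorithm.
FOLLOW(S) starts with {$}.
FIRST(A) = {0, 2}
FIRST(B) = {0, 2}
FIRST(C) = {1}
FIRST(S) = {0, 2}
FOLLOW(A) = {$, 0, 1, 2}
FOLLOW(B) = {$, 0, 2}
FOLLOW(C) = {0, 2}
FOLLOW(S) = {$}
Therefore, FOLLOW(S) = {$}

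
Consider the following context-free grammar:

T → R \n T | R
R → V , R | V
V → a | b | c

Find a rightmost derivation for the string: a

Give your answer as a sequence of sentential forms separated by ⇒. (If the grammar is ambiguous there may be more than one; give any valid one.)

T ⇒ R ⇒ V ⇒ a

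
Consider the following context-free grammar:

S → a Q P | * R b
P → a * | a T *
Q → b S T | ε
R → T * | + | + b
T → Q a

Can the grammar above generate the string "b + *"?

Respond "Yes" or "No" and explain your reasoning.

No - no valid derivation exists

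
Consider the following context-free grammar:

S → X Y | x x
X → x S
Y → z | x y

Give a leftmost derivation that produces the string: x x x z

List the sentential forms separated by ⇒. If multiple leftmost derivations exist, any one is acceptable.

S ⇒ X Y ⇒ x S Y ⇒ x x x Y ⇒ x x x z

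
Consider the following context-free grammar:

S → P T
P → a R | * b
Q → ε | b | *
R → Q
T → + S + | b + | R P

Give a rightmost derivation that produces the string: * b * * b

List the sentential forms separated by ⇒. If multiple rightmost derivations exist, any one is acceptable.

S ⇒ P T ⇒ P R P ⇒ P R * b ⇒ P Q * b ⇒ P * * b ⇒ * b * * b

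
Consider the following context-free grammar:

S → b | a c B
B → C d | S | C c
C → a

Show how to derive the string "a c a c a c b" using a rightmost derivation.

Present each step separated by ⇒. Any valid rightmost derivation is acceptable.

S ⇒ a c B ⇒ a c S ⇒ a c a c B ⇒ a c a c S ⇒ a c a c a c B ⇒ a c a c a c S ⇒ a c a c a c b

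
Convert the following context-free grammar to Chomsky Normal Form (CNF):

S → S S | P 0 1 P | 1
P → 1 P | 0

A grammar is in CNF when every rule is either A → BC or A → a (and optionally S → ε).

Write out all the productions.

T0 → 0; T1 → 1; S → 1; P → 0; S → S S; S → P X0; X0 → T0 X1; X1 → T1 P; P → T1 P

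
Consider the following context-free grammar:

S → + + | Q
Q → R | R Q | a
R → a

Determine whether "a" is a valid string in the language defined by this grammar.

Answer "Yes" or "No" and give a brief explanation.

Yes - a valid derivation exists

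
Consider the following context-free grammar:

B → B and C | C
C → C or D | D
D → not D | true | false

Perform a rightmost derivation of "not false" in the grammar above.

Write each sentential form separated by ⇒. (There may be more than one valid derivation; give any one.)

B ⇒ C ⇒ D ⇒ not D ⇒ not false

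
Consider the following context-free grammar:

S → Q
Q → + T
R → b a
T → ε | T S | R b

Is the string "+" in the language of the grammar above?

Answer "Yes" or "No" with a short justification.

Yes - a valid derivation exists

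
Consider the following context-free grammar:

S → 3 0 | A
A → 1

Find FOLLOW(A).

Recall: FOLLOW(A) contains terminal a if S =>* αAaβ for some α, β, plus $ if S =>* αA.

We compute FOLLOW(A) using the standard algorithm.
FOLLOW(S) starts with {$}.
FIRST(A) = {1}
FIRST(S) = {1, 3}
FOLLOW(A) = {$}
FOLLOW(S) = {$}
Therefore, FOLLOW(A) = {$}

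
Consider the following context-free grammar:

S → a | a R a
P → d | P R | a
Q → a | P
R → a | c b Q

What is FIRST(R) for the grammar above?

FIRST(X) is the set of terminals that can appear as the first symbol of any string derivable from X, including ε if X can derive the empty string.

We compute FIRST(R) using the standard algorithm.
FIRST(P) = {a, d}
FIRST(Q) = {a, d}
FIRST(R) = {a, c}
FIRST(S) = {a}
Therefore, FIRST(R) = {a, c}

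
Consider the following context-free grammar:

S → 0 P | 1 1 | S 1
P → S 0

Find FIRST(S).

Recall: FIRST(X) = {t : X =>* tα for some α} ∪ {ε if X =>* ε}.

We compute FIRST(S) using the standard algorithm.
FIRST(P) = {0, 1}
FIRST(S) = {0, 1}
Therefore, FIRST(S) = {0, 1}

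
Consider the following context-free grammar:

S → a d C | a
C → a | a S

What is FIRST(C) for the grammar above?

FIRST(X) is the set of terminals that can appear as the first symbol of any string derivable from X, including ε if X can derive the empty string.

We compute FIRST(C) using the standard algorithm.
FIRST(C) = {a}
FIRST(S) = {a}
Therefore, FIRST(C) = {a}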